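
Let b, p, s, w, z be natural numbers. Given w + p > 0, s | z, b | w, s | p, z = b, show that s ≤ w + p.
z = b and s | z, thus s | b. Because b | w, s | w. s | p, so s | w + p. w + p > 0, so s ≤ w + p.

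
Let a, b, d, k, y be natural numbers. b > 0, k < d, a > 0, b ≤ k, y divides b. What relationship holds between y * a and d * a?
y * a < d * a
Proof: From y divides b and b > 0, y ≤ b. b ≤ k and k < d, so b < d. y ≤ b, so y < d. From a > 0, by multiplying by a positive, y * a < d * a.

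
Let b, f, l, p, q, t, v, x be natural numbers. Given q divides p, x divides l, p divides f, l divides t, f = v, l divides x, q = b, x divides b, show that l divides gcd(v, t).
x divides l and l divides x, thus x = l. Since x divides b, l divides b. Because q = b and q divides p, b divides p. Since l divides b, l divides p. f = v and p divides f, hence p divides v. Since l divides p, l divides v. Because l divides t, l divides gcd(v, t).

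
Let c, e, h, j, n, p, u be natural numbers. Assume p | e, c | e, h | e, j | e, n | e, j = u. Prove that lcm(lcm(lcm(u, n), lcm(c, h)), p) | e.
Since j = u and j | e, u | e. Since n | e, lcm(u, n) | e. c | e and h | e, thus lcm(c, h) | e. Since lcm(u, n) | e, lcm(lcm(u, n), lcm(c, h)) | e. Since p | e, lcm(lcm(lcm(u, n), lcm(c, h)), p) | e.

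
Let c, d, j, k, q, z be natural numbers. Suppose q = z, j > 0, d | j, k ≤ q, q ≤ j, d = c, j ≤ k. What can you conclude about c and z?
c ≤ z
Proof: j ≤ k and k ≤ q, hence j ≤ q. Since q ≤ j, j = q. d | j and j > 0, so d ≤ j. d = c, so c ≤ j. From j = q, c ≤ q. q = z, so c ≤ z.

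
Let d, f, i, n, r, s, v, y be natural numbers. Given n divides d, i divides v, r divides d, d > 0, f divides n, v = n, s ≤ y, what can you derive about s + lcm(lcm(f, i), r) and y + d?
s + lcm(lcm(f, i), r) ≤ y + d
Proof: Because v = n and i divides v, i divides n. Since f divides n, lcm(f, i) divides n. n divides d, so lcm(f, i) divides d. Since r divides d, lcm(lcm(f, i), r) divides d. d > 0, so lcm(lcm(f, i), r) ≤ d. Because s ≤ y, s + lcm(lcm(f, i), r) ≤ y + d.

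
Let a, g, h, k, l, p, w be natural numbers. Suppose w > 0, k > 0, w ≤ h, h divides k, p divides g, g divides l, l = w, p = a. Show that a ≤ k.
l = w and g divides l, so g divides w. p divides g, so p divides w. w > 0, so p ≤ w. Since w ≤ h, p ≤ h. From h divides k and k > 0, h ≤ k. Since p ≤ h, p ≤ k. p = a, so a ≤ k.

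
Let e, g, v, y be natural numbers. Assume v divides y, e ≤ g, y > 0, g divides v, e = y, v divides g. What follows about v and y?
v = y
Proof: Since v divides y and y > 0, v ≤ y. g divides v and v divides g, so g = v. e = y and e ≤ g, therefore y ≤ g. From g = v, y ≤ v. v ≤ y, so v = y.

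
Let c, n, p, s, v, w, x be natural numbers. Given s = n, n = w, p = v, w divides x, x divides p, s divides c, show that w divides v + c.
w divides x and x divides p, so w divides p. p = v, so w divides v. From s = n and n = w, s = w. Since s divides c, w divides c. Since w divides v, w divides v + c.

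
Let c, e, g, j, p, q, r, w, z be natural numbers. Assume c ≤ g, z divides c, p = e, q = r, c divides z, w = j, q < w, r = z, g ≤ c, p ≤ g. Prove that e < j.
g ≤ c and c ≤ g, so g = c. p ≤ g, so p ≤ c. Since p = e, e ≤ c. q = r and r = z, therefore q = z. Because z divides c and c divides z, z = c. Because q = z, q = c. Because q < w, c < w. Since e ≤ c, e < w. w = j, so e < j.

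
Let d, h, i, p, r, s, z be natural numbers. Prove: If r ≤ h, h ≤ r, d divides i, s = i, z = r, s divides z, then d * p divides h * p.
r ≤ h and h ≤ r, therefore r = h. Since z = r, z = h. Since s = i and s divides z, i divides z. Since d divides i, d divides z. z = h, so d divides h. Then d * p divides h * p.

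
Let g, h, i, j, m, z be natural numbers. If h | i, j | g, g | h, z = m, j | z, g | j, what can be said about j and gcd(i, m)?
j | gcd(i, m)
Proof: g | j and j | g, hence g = j. Since g | h and h | i, g | i. Since g = j, j | i. Because z = m and j | z, j | m. Since j | i, j | gcd(i, m).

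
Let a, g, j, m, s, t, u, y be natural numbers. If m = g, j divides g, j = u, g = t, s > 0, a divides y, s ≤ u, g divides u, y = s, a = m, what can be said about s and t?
s = t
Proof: j = u and j divides g, so u divides g. Since g divides u, u = g. s ≤ u, so s ≤ g. From a = m and m = g, a = g. Because y = s and a divides y, a divides s. s > 0, so a ≤ s. a = g, so g ≤ s. Since s ≤ g, s = g. Because g = t, s = t.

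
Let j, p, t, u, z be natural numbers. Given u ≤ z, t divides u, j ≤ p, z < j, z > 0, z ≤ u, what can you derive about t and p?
t < p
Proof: From u ≤ z and z ≤ u, u = z. Since t divides u, t divides z. Since z > 0, t ≤ z. z < j and j ≤ p, hence z < p. Because t ≤ z, t < p.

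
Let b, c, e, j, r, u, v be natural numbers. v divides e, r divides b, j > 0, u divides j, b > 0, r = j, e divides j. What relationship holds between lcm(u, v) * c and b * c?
lcm(u, v) * c ≤ b * c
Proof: v divides e and e divides j, hence v divides j. u divides j, so lcm(u, v) divides j. Since j > 0, lcm(u, v) ≤ j. Since r = j and r divides b, j divides b. Since b > 0, j ≤ b. lcm(u, v) ≤ j, so lcm(u, v) ≤ b. By multiplying by a non-negative, lcm(u, v) * c ≤ b * c.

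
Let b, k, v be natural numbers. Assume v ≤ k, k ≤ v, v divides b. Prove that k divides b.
v ≤ k and k ≤ v, hence v = k. v divides b, so k divides b.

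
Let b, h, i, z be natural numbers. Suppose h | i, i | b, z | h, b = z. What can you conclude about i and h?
i = h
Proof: b = z and i | b, so i | z. z | h, so i | h. Since h | i, h = i. Then i = h.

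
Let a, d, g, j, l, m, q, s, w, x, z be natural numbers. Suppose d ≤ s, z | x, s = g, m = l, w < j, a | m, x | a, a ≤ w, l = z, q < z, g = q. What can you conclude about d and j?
d < j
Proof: s = g and g = q, hence s = q. d ≤ s, so d ≤ q. From m = l and a | m, a | l. From l = z, a | z. z | x and x | a, thus z | a. Since a | z, a = z. a ≤ w and w < j, so a < j. Since a = z, z < j. Since q < z, q < j. Since d ≤ q, d < j.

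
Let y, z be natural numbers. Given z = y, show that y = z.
z = y. By symmetry, y = z.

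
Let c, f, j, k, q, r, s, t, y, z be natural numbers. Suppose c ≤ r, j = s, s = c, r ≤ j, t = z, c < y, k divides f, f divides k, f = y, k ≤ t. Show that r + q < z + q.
j = s and s = c, so j = c. r ≤ j, so r ≤ c. c ≤ r, so c = r. Since k divides f and f divides k, k = f. Since f = y, k = y. k ≤ t, so y ≤ t. c < y, so c < t. Since t = z, c < z. From c = r, r < z. Then r + q < z + q.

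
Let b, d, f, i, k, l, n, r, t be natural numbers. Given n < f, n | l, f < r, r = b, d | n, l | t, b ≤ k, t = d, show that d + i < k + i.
n | l and l | t, therefore n | t. From t = d, n | d. Because d | n, n = d. Since n < f and f < r, n < r. Since n = d, d < r. r = b, so d < b. Since b ≤ k, d < k. Then d + i < k + i.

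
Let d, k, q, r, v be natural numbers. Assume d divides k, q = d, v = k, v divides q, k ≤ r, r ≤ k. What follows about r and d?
r = d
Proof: Since v = k and v divides q, k divides q. q = d, so k divides d. Since d divides k, d = k. Since k ≤ r and r ≤ k, k = r. d = k, so d = r. Then r = d.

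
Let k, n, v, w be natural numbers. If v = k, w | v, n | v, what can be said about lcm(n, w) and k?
lcm(n, w) | k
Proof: n | v and w | v, so lcm(n, w) | v. v = k, so lcm(n, w) | k.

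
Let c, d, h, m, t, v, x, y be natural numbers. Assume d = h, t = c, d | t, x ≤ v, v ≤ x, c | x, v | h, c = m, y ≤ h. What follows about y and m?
y ≤ m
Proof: Since t = c and d | t, d | c. Since d = h, h | c. x ≤ v and v ≤ x, thus x = v. c | x, so c | v. v | h, so c | h. Since h | c, h = c. c = m, so h = m. y ≤ h, so y ≤ m.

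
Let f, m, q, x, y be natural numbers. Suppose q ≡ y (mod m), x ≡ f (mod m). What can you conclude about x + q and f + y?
x + q ≡ f + y (mod m)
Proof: x ≡ f (mod m) and q ≡ y (mod m). By adding congruences, x + q ≡ f + y (mod m).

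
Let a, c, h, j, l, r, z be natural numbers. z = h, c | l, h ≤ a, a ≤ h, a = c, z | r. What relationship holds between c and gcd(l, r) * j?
c | gcd(l, r) * j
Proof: Because h ≤ a and a ≤ h, h = a. z = h, so z = a. a = c, so z = c. Since z | r, c | r. From c | l, c | gcd(l, r). Then c | gcd(l, r) * j.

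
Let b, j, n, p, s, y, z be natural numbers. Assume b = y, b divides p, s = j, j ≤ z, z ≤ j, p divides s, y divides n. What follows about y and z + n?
y divides z + n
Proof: b = y and b divides p, therefore y divides p. From j ≤ z and z ≤ j, j = z. s = j, so s = z. p divides s, so p divides z. Since y divides p, y divides z. Since y divides n, y divides z + n.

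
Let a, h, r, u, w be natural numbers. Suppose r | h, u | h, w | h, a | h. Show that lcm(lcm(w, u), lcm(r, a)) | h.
w | h and u | h, so lcm(w, u) | h. r | h and a | h, hence lcm(r, a) | h. Since lcm(w, u) | h, lcm(lcm(w, u), lcm(r, a)) | h.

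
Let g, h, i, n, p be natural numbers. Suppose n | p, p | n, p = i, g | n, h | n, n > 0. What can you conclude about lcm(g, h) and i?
lcm(g, h) ≤ i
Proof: n | p and p | n, thus n = p. Since p = i, n = i. g | n and h | n, therefore lcm(g, h) | n. Since n > 0, lcm(g, h) ≤ n. n = i, so lcm(g, h) ≤ i.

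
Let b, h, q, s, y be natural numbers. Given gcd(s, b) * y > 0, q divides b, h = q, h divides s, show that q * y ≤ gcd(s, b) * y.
h = q and h divides s, hence q divides s. Since q divides b, q divides gcd(s, b). Then q * y divides gcd(s, b) * y. gcd(s, b) * y > 0, so q * y ≤ gcd(s, b) * y.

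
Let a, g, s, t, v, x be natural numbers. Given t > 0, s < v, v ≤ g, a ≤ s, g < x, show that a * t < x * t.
Since a ≤ s and s < v, a < v. Since v ≤ g, a < g. Because g < x, a < x. Since t > 0, a * t < x * t.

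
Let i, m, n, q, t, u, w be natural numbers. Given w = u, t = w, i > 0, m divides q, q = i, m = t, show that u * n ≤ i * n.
m = t and t = w, therefore m = w. q = i and m divides q, so m divides i. m = w, so w divides i. Since i > 0, w ≤ i. Because w = u, u ≤ i. By multiplying by a non-negative, u * n ≤ i * n.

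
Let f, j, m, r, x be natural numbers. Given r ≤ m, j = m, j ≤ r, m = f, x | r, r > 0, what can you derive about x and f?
x ≤ f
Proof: j = m and j ≤ r, thus m ≤ r. Because r ≤ m, r = m. Since m = f, r = f. Since x | r and r > 0, x ≤ r. Because r = f, x ≤ f.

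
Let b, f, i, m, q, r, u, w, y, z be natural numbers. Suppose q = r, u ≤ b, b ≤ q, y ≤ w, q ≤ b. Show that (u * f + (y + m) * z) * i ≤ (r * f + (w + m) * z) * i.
b ≤ q and q ≤ b, so b = q. Since q = r, b = r. u ≤ b, so u ≤ r. By multiplying by a non-negative, u * f ≤ r * f. y ≤ w, so y + m ≤ w + m. By multiplying by a non-negative, (y + m) * z ≤ (w + m) * z. From u * f ≤ r * f, u * f + (y + m) * z ≤ r * f + (w + m) * z. By multiplying by a non-negative, (u * f + (y + m) * z) * i ≤ (r * f + (w + m) * z) * i.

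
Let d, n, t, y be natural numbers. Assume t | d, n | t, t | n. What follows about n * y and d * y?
n * y | d * y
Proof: t | n and n | t, thus t = n. Since t | d, n | d. Then n * y | d * y.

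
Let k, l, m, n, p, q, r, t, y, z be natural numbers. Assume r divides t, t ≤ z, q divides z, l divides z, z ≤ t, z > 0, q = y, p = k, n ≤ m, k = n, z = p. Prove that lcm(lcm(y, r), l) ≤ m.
Since z = p and p = k, z = k. Since k = n, z = n. Since q = y and q divides z, y divides z. Because t ≤ z and z ≤ t, t = z. r divides t, so r divides z. Since y divides z, lcm(y, r) divides z. l divides z, so lcm(lcm(y, r), l) divides z. Since z > 0, lcm(lcm(y, r), l) ≤ z. From z = n, lcm(lcm(y, r), l) ≤ n. Since n ≤ m, lcm(lcm(y, r), l) ≤ m.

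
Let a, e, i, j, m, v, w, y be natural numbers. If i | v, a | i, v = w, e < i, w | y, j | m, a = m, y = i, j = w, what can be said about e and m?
e < m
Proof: y = i and w | y, thus w | i. Since v = w and i | v, i | w. w | i, so w = i. Since j = w, j = i. Since j | m, i | m. a = m and a | i, hence m | i. i | m, so i = m. e < i, so e < m.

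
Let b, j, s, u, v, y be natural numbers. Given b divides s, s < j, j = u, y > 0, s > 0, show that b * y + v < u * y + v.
b divides s and s > 0, hence b ≤ s. s < j, so b < j. j = u, so b < u. Using y > 0, by multiplying by a positive, b * y < u * y. Then b * y + v < u * y + v.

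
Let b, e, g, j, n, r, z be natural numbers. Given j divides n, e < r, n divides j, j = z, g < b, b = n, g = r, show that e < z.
Since n divides j and j divides n, n = j. b = n, so b = j. j = z, so b = z. g = r and g < b, hence r < b. Since e < r, e < b. b = z, so e < z.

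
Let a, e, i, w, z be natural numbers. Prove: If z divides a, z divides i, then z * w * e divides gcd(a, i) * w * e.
Since z divides a and z divides i, z divides gcd(a, i). Then z * w divides gcd(a, i) * w. Then z * w * e divides gcd(a, i) * w * e.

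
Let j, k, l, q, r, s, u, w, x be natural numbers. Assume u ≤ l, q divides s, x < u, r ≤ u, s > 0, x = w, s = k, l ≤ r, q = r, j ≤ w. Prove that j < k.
Since u ≤ l and l ≤ r, u ≤ r. Since r ≤ u, u = r. x = w and x < u, so w < u. Since j ≤ w, j < u. Since u = r, j < r. Since q = r and q divides s, r divides s. Since s > 0, r ≤ s. s = k, so r ≤ k. Because j < r, j < k.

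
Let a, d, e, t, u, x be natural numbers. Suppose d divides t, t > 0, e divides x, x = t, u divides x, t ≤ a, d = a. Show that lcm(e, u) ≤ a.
d = a and d divides t, thus a divides t. t > 0, so a ≤ t. Since t ≤ a, t = a. e divides x and u divides x, thus lcm(e, u) divides x. Since x = t, lcm(e, u) divides t. Since t > 0, lcm(e, u) ≤ t. Since t = a, lcm(e, u) ≤ a.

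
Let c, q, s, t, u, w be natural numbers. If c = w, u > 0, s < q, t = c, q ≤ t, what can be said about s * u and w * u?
s * u < w * u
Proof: t = c and c = w, so t = w. s < q and q ≤ t, so s < t. Since t = w, s < w. Since u > 0, by multiplying by a positive, s * u < w * u.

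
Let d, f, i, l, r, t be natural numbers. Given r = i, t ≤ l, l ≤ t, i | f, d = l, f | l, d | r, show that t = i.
Because t ≤ l and l ≤ t, t = l. Since d = l and d | r, l | r. From r = i, l | i. i | f and f | l, hence i | l. From l | i, l = i. t = l, so t = i.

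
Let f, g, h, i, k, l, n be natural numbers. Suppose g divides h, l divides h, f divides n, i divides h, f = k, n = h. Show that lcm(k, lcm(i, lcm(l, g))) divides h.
n = h and f divides n, therefore f divides h. Since f = k, k divides h. Since l divides h and g divides h, lcm(l, g) divides h. Since i divides h, lcm(i, lcm(l, g)) divides h. Since k divides h, lcm(k, lcm(i, lcm(l, g))) divides h.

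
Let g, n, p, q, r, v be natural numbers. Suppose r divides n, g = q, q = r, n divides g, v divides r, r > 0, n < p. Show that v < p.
g = q and q = r, thus g = r. Since n divides g, n divides r. r divides n, so r = n. Because v divides r and r > 0, v ≤ r. r = n, so v ≤ n. Since n < p, v < p.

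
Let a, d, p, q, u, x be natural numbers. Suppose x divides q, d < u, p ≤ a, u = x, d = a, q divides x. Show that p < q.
x divides q and q divides x, therefore x = q. Since u = x, u = q. Since d = a and d < u, a < u. u = q, so a < q. p ≤ a, so p < q.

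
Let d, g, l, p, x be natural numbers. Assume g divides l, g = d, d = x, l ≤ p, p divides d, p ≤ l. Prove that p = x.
l ≤ p and p ≤ l, hence l = p. From g = d and g divides l, d divides l. Since l = p, d divides p. Because p divides d, p = d. d = x, so p = x.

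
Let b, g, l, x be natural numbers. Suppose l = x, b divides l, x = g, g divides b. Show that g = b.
l = x and x = g, hence l = g. b divides l, so b divides g. From g divides b, g = b.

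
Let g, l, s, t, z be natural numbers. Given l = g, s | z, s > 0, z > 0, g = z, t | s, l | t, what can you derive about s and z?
s = z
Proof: s | z and z > 0, so s ≤ z. Because l = g and g = z, l = z. l | t, so z | t. t | s, so z | s. Since s > 0, z ≤ s. s ≤ z, so s = z.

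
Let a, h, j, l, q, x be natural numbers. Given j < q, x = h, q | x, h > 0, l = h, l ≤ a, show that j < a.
x = h and q | x, therefore q | h. h > 0, so q ≤ h. l = h and l ≤ a, thus h ≤ a. Since q ≤ h, q ≤ a. j < q, so j < a.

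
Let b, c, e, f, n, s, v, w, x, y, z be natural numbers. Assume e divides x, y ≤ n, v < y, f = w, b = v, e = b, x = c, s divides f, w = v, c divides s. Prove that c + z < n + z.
e = b and b = v, therefore e = v. x = c and e divides x, hence e divides c. Since e = v, v divides c. f = w and w = v, thus f = v. c divides s and s divides f, hence c divides f. Because f = v, c divides v. v divides c, so v = c. v < y and y ≤ n, therefore v < n. v = c, so c < n. Then c + z < n + z.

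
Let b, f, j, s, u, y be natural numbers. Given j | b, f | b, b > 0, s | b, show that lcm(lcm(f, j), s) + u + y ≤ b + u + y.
Since f | b and j | b, lcm(f, j) | b. s | b, so lcm(lcm(f, j), s) | b. b > 0, so lcm(lcm(f, j), s) ≤ b. Then lcm(lcm(f, j), s) + u ≤ b + u. Then lcm(lcm(f, j), s) + u + y ≤ b + u + y.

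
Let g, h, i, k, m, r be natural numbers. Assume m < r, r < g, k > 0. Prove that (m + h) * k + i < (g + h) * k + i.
From m < r and r < g, m < g. Then m + h < g + h. Because k > 0, (m + h) * k < (g + h) * k. Then (m + h) * k + i < (g + h) * k + i.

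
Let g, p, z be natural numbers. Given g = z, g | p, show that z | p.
Since g = z and g | p, by substitution, z | p.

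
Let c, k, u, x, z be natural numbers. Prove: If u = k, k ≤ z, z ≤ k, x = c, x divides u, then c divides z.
From k ≤ z and z ≤ k, k = z. Since u = k, u = z. x = c and x divides u, therefore c divides u. u = z, so c divides z.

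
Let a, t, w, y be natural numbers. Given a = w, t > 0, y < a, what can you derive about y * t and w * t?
y * t < w * t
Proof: Since a = w and y < a, y < w. Since t > 0, y * t < w * t.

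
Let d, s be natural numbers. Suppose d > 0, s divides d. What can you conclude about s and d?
s ≤ d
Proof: From s divides d and d > 0, by divisors are at most what they divide, s ≤ d.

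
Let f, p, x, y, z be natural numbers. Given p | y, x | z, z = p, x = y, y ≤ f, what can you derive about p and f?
p ≤ f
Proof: x = y and x | z, so y | z. Since z = p, y | p. p | y, so y = p. y ≤ f, so p ≤ f.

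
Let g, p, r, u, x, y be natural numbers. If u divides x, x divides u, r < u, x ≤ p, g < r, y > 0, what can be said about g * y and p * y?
g * y < p * y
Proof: Since u divides x and x divides u, u = x. Because g < r and r < u, g < u. Since u = x, g < x. x ≤ p, so g < p. Since y > 0, by multiplying by a positive, g * y < p * y.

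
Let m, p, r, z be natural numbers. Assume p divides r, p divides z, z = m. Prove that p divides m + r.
z = m and p divides z, therefore p divides m. Because p divides r, p divides m + r.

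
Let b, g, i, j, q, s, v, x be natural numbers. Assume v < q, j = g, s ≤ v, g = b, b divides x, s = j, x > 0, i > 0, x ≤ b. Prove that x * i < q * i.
b divides x and x > 0, hence b ≤ x. Since x ≤ b, b = x. Since g = b, g = x. s = j and j = g, hence s = g. Since s ≤ v, g ≤ v. v < q, so g < q. g = x, so x < q. Since i > 0, by multiplying by a positive, x * i < q * i.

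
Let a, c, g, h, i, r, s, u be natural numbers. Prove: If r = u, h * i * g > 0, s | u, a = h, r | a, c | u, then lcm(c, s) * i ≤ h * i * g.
c | u and s | u, so lcm(c, s) | u. a = h and r | a, therefore r | h. Since r = u, u | h. lcm(c, s) | u, so lcm(c, s) | h. Then lcm(c, s) * i | h * i. Then lcm(c, s) * i | h * i * g. From h * i * g > 0, lcm(c, s) * i ≤ h * i * g.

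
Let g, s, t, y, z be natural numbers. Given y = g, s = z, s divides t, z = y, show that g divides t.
z = y and y = g, hence z = g. s = z and s divides t, therefore z divides t. From z = g, g divides t.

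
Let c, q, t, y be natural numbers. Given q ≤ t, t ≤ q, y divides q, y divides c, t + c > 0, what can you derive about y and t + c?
y ≤ t + c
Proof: From q ≤ t and t ≤ q, q = t. y divides q, so y divides t. Since y divides c, y divides t + c. Since t + c > 0, y ≤ t + c.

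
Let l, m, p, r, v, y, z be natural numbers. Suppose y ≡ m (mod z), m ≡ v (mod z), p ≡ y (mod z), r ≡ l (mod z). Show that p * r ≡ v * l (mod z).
p ≡ y (mod z) and y ≡ m (mod z), therefore p ≡ m (mod z). m ≡ v (mod z), so p ≡ v (mod z). Since r ≡ l (mod z), p * r ≡ v * l (mod z).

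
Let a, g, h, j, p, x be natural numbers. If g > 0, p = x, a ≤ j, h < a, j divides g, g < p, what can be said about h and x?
h < x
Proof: h < a and a ≤ j, hence h < j. j divides g and g > 0, therefore j ≤ g. g < p, so j < p. p = x, so j < x. Since h < j, h < x.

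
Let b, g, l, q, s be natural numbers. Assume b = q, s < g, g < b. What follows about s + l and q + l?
s + l < q + l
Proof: s < g and g < b, so s < b. Because b = q, s < q. Then s + l < q + l.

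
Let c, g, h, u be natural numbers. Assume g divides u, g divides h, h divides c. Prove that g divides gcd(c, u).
g divides h and h divides c, thus g divides c. Since g divides u, g divides gcd(c, u).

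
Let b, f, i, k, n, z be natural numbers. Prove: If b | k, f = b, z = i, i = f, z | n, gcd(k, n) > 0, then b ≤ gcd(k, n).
Because z = i and i = f, z = f. z | n, so f | n. Because f = b, b | n. Since b | k, b | gcd(k, n). Since gcd(k, n) > 0, b ≤ gcd(k, n).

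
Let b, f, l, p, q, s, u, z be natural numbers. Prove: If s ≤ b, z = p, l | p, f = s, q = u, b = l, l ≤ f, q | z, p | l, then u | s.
Because p | l and l | p, p = l. z = p, so z = l. f = s and l ≤ f, so l ≤ s. From b = l and s ≤ b, s ≤ l. l ≤ s, so l = s. z = l, so z = s. From q = u and q | z, u | z. Since z = s, u | s.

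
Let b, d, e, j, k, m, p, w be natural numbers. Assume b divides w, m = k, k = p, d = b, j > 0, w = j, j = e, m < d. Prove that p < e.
From m = k and k = p, m = p. d = b and m < d, hence m < b. Since m = p, p < b. Because w = j and b divides w, b divides j. j > 0, so b ≤ j. Since j = e, b ≤ e. p < b, so p < e.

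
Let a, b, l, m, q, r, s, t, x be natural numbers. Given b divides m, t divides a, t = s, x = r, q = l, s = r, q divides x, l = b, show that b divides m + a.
q = l and l = b, therefore q = b. q divides x, so b divides x. From x = r, b divides r. t = s and t divides a, thus s divides a. Since s = r, r divides a. b divides r, so b divides a. Since b divides m, b divides m + a.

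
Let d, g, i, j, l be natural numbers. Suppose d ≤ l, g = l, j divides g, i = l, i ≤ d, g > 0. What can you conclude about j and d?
j ≤ d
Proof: From i = l and i ≤ d, l ≤ d. d ≤ l, so l = d. Because g = l, g = d. From j divides g and g > 0, j ≤ g. Because g = d, j ≤ d.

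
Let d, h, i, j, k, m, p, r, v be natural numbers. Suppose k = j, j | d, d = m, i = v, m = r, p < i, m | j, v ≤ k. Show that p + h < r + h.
d = m and j | d, thus j | m. From m | j, j = m. Since m = r, j = r. i = v and p < i, therefore p < v. k = j and v ≤ k, hence v ≤ j. p < v, so p < j. j = r, so p < r. Then p + h < r + h.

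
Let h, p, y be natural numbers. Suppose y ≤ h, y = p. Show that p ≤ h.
Since y = p and y ≤ h, by substitution, p ≤ h.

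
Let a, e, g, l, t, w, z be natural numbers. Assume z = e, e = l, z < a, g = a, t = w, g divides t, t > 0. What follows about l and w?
l < w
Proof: z = e and e = l, thus z = l. z < a, so l < a. g divides t and t > 0, thus g ≤ t. Since t = w, g ≤ w. g = a, so a ≤ w. l < a, so l < w.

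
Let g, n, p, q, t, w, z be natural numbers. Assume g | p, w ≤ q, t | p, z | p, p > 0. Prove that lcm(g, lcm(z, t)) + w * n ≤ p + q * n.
z | p and t | p, therefore lcm(z, t) | p. Because g | p, lcm(g, lcm(z, t)) | p. Since p > 0, lcm(g, lcm(z, t)) ≤ p. Since w ≤ q, w * n ≤ q * n. Since lcm(g, lcm(z, t)) ≤ p, lcm(g, lcm(z, t)) + w * n ≤ p + q * n.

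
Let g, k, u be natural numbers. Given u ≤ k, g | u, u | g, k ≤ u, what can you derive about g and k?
g = k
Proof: Since k ≤ u and u ≤ k, k = u. From u | g and g | u, u = g. k = u, so k = g. Then g = k.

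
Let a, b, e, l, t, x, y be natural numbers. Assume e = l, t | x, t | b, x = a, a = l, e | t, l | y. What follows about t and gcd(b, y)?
t | gcd(b, y)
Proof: From e = l and e | t, l | t. x = a and t | x, therefore t | a. Since a = l, t | l. l | t, so l = t. From l | y, t | y. Since t | b, t | gcd(b, y).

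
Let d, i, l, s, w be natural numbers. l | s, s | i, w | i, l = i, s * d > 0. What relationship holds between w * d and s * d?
w * d ≤ s * d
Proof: From l = i and l | s, i | s. Since s | i, i = s. Since w | i, w | s. Then w * d | s * d. s * d > 0, so w * d ≤ s * d.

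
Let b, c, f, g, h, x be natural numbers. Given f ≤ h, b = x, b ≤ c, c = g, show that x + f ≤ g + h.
b = x and b ≤ c, therefore x ≤ c. c = g, so x ≤ g. f ≤ h, so x + f ≤ g + h.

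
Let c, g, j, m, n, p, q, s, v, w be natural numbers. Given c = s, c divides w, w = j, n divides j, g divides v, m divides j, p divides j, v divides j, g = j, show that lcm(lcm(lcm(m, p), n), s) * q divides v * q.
g = j and g divides v, therefore j divides v. Since v divides j, j = v. Because m divides j and p divides j, lcm(m, p) divides j. Since n divides j, lcm(lcm(m, p), n) divides j. c = s and c divides w, thus s divides w. Since w = j, s divides j. lcm(lcm(m, p), n) divides j, so lcm(lcm(lcm(m, p), n), s) divides j. j = v, so lcm(lcm(lcm(m, p), n), s) divides v. Then lcm(lcm(lcm(m, p), n), s) * q divides v * q.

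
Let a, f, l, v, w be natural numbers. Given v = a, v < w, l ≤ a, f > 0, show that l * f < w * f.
v = a and v < w, therefore a < w. Since l ≤ a, l < w. Since f > 0, l * f < w * f.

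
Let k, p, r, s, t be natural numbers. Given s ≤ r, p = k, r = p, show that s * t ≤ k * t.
Since r = p and s ≤ r, s ≤ p. p = k, so s ≤ k. By multiplying by a non-negative, s * t ≤ k * t.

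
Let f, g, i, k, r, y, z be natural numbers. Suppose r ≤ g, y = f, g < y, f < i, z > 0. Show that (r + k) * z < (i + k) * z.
y = f and g < y, hence g < f. From f < i, g < i. Since r ≤ g, r < i. Then r + k < i + k. From z > 0, by multiplying by a positive, (r + k) * z < (i + k) * z.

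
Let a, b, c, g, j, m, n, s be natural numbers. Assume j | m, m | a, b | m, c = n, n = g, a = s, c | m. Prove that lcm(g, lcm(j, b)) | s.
c = n and n = g, so c = g. c | m, so g | m. Because j | m and b | m, lcm(j, b) | m. g | m, so lcm(g, lcm(j, b)) | m. a = s and m | a, so m | s. Because lcm(g, lcm(j, b)) | m, lcm(g, lcm(j, b)) | s.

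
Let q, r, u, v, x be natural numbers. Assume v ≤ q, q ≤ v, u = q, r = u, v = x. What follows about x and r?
x = r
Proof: r = u and u = q, thus r = q. q ≤ v and v ≤ q, hence q = v. r = q, so r = v. Since v = x, r = x. Then x = r.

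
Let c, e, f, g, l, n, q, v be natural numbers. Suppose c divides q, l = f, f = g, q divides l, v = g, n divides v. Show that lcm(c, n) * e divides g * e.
l = f and f = g, thus l = g. Since q divides l, q divides g. c divides q, so c divides g. From v = g and n divides v, n divides g. c divides g, so lcm(c, n) divides g. Then lcm(c, n) * e divides g * e.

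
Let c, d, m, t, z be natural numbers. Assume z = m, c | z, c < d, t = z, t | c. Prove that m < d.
Since t = z and t | c, z | c. Since c | z, c = z. Since z = m, c = m. Since c < d, m < d.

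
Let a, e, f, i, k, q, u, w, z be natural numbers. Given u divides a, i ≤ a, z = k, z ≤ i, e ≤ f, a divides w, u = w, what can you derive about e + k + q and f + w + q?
e + k + q ≤ f + w + q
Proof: u = w and u divides a, therefore w divides a. a divides w, so a = w. z ≤ i and i ≤ a, thus z ≤ a. z = k, so k ≤ a. a = w, so k ≤ w. Then k + q ≤ w + q. e ≤ f, so e + k + q ≤ f + w + q.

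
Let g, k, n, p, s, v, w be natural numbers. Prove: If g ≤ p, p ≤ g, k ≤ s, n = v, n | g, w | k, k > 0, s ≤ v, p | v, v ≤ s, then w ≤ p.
Since s ≤ v and v ≤ s, s = v. g ≤ p and p ≤ g, therefore g = p. n | g, so n | p. Since n = v, v | p. p | v, so v = p. Since s = v, s = p. Since w | k and k > 0, w ≤ k. Since k ≤ s, w ≤ s. s = p, so w ≤ p.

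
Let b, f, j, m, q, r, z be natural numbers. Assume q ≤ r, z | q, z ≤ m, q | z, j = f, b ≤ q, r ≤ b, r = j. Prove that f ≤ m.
From z | q and q | z, z = q. r ≤ b and b ≤ q, so r ≤ q. From q ≤ r, q = r. z = q, so z = r. r = j, so z = j. j = f, so z = f. z ≤ m, so f ≤ m.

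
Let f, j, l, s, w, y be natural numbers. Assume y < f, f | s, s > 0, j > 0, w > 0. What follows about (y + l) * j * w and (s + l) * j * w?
(y + l) * j * w < (s + l) * j * w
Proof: Since f | s and s > 0, f ≤ s. Since y < f, y < s. Then y + l < s + l. j > 0, so (y + l) * j < (s + l) * j. Since w > 0, (y + l) * j * w < (s + l) * j * w.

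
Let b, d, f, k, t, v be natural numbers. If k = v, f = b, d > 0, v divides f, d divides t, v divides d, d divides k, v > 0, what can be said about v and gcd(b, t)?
v divides gcd(b, t)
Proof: Since f = b and v divides f, v divides b. k = v and d divides k, thus d divides v. Since v > 0, d ≤ v. v divides d and d > 0, hence v ≤ d. Because d ≤ v, d = v. From d divides t, v divides t. Since v divides b, v divides gcd(b, t).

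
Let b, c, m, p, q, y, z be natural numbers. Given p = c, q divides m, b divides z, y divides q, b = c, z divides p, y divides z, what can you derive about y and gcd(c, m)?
y divides gcd(c, m)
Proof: Because p = c and z divides p, z divides c. Because b = c and b divides z, c divides z. z divides c, so z = c. y divides z, so y divides c. y divides q and q divides m, thus y divides m. From y divides c, y divides gcd(c, m).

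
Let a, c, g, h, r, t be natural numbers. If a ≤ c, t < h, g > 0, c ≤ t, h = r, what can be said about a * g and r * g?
a * g < r * g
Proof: Because a ≤ c and c ≤ t, a ≤ t. h = r and t < h, hence t < r. a ≤ t, so a < r. Combining with g > 0, by multiplying by a positive, a * g < r * g.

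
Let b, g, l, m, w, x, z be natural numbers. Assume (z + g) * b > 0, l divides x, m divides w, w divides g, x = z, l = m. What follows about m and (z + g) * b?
m ≤ (z + g) * b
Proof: l = m and l divides x, hence m divides x. x = z, so m divides z. m divides w and w divides g, hence m divides g. Since m divides z, m divides z + g. Then m divides (z + g) * b. (z + g) * b > 0, so m ≤ (z + g) * b.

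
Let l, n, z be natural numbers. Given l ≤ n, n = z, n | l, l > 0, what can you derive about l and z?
l = z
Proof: n | l and l > 0, thus n ≤ l. l ≤ n, so l = n. Since n = z, l = z.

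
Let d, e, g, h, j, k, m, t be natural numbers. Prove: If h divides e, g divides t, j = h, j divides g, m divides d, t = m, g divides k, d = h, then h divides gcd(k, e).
t = m and g divides t, hence g divides m. Because d = h and m divides d, m divides h. Since g divides m, g divides h. From j = h and j divides g, h divides g. g divides h, so g = h. From g divides k, h divides k. h divides e, so h divides gcd(k, e).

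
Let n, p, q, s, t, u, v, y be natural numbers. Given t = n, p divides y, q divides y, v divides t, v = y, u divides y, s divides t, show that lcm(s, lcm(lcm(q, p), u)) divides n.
q divides y and p divides y, hence lcm(q, p) divides y. u divides y, so lcm(lcm(q, p), u) divides y. From v = y and v divides t, y divides t. From lcm(lcm(q, p), u) divides y, lcm(lcm(q, p), u) divides t. Since s divides t, lcm(s, lcm(lcm(q, p), u)) divides t. t = n, so lcm(s, lcm(lcm(q, p), u)) divides n.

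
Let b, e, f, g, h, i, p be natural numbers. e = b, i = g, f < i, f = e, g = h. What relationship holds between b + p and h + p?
b + p < h + p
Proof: Since f = e and e = b, f = b. i = g and f < i, therefore f < g. Since g = h, f < h. Since f = b, b < h. Then b + p < h + p.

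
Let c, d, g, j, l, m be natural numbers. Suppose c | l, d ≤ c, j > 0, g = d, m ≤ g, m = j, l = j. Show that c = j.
g = d and m ≤ g, therefore m ≤ d. Since m = j, j ≤ d. Since d ≤ c, j ≤ c. From l = j and c | l, c | j. j > 0, so c ≤ j. j ≤ c, so j = c. Then c = j.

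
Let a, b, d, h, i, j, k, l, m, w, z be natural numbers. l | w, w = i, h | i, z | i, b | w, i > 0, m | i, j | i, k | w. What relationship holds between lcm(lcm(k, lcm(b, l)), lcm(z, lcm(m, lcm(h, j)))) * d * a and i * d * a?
lcm(lcm(k, lcm(b, l)), lcm(z, lcm(m, lcm(h, j)))) * d * a ≤ i * d * a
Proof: From b | w and l | w, lcm(b, l) | w. k | w, so lcm(k, lcm(b, l)) | w. w = i, so lcm(k, lcm(b, l)) | i. From h | i and j | i, lcm(h, j) | i. m | i, so lcm(m, lcm(h, j)) | i. Since z | i, lcm(z, lcm(m, lcm(h, j))) | i. Since lcm(k, lcm(b, l)) | i, lcm(lcm(k, lcm(b, l)), lcm(z, lcm(m, lcm(h, j)))) | i. Since i > 0, lcm(lcm(k, lcm(b, l)), lcm(z, lcm(m, lcm(h, j)))) ≤ i. Then lcm(lcm(k, lcm(b, l)), lcm(z, lcm(m, lcm(h, j)))) * d ≤ i * d. Then lcm(lcm(k, lcm(b, l)), lcm(z, lcm(m, lcm(h, j)))) * d * a ≤ i * d * a.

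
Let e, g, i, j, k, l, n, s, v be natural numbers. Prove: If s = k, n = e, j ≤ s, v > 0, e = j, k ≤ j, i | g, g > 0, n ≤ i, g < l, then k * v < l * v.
Because n = e and e = j, n = j. From s = k and j ≤ s, j ≤ k. Since k ≤ j, j = k. n = j, so n = k. Since n ≤ i, k ≤ i. i | g and g > 0, so i ≤ g. k ≤ i, so k ≤ g. g < l, so k < l. Since v > 0, k * v < l * v.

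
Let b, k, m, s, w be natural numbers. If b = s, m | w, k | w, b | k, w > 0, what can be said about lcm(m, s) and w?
lcm(m, s) ≤ w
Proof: b | k and k | w, hence b | w. b = s, so s | w. Since m | w, lcm(m, s) | w. Since w > 0, lcm(m, s) ≤ w.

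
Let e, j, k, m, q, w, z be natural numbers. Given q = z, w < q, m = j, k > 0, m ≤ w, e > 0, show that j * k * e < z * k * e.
q = z and w < q, hence w < z. Since m ≤ w, m < z. m = j, so j < z. Since k > 0, j * k < z * k. Since e > 0, j * k * e < z * k * e.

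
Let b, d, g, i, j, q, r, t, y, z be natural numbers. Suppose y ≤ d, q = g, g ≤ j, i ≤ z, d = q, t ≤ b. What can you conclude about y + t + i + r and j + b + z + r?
y + t + i + r ≤ j + b + z + r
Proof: d = q and q = g, so d = g. Since y ≤ d, y ≤ g. g ≤ j, so y ≤ j. t ≤ b and i ≤ z, hence t + i ≤ b + z. y ≤ j, so y + t + i ≤ j + b + z. Then y + t + i + r ≤ j + b + z + r.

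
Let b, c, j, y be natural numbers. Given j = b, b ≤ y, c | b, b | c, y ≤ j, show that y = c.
c | b and b | c, therefore c = b. Because j = b and y ≤ j, y ≤ b. Since b ≤ y, b = y. Since c = b, c = y. Then y = c.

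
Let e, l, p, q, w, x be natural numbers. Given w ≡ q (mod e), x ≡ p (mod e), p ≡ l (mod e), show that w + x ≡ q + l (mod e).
Since x ≡ p (mod e) and p ≡ l (mod e), x ≡ l (mod e). Since w ≡ q (mod e), by adding congruences, w + x ≡ q + l (mod e).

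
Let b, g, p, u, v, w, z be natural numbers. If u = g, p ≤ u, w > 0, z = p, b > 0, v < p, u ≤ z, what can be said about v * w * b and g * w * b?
v * w * b < g * w * b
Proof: z = p and u ≤ z, thus u ≤ p. From p ≤ u, p = u. Since u = g, p = g. v < p, so v < g. From w > 0, by multiplying by a positive, v * w < g * w. From b > 0, by multiplying by a positive, v * w * b < g * w * b.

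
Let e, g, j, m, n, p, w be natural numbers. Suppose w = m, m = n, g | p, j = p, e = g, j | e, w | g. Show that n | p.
Because w = m and m = n, w = n. e = g and j | e, hence j | g. j = p, so p | g. g | p, so g = p. Since w | g, w | p. From w = n, n | p.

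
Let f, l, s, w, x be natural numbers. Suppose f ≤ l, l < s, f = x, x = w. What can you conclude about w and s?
w < s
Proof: Because f = x and x = w, f = w. Since f ≤ l, w ≤ l. Since l < s, w < s.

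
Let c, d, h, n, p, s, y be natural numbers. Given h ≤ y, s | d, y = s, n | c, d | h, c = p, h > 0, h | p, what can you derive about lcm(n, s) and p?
lcm(n, s) | p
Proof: c = p and n | c, hence n | p. Because y = s and h ≤ y, h ≤ s. s | d and d | h, so s | h. Since h > 0, s ≤ h. h ≤ s, so h = s. h | p, so s | p. Since n | p, lcm(n, s) | p.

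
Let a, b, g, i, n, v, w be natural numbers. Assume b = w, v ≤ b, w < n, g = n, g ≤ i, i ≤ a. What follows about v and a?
v < a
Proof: b = w and v ≤ b, hence v ≤ w. g = n and g ≤ i, hence n ≤ i. i ≤ a, so n ≤ a. Because w < n, w < a. From v ≤ w, v < a.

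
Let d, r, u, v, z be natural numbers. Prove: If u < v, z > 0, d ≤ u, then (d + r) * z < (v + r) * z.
From d ≤ u and u < v, d < v. Then d + r < v + r. z > 0, so (d + r) * z < (v + r) * z.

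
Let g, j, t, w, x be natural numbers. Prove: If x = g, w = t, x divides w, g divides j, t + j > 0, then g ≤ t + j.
Because w = t and x divides w, x divides t. Since x = g, g divides t. g divides j, so g divides t + j. t + j > 0, so g ≤ t + j.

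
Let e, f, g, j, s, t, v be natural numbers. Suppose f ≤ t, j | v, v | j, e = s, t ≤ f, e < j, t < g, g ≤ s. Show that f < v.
t ≤ f and f ≤ t, hence t = f. Since j | v and v | j, j = v. t < g and g ≤ s, therefore t < s. From e = s and e < j, s < j. Since t < s, t < j. Since j = v, t < v. Since t = f, f < v.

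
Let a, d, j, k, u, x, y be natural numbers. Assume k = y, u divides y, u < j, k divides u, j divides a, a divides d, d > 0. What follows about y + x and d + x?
y + x < d + x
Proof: From k = y and k divides u, y divides u. Since u divides y, u = y. From j divides a and a divides d, j divides d. d > 0, so j ≤ d. u < j, so u < d. Since u = y, y < d. Then y + x < d + x.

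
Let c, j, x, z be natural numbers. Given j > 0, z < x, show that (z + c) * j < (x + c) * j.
Since z < x, z + c < x + c. Combining with j > 0, by multiplying by a positive, (z + c) * j < (x + c) * j.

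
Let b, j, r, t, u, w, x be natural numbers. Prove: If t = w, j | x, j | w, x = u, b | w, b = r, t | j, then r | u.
t = w and t | j, thus w | j. j | w, so w = j. b | w, so b | j. x = u and j | x, hence j | u. b | j, so b | u. Since b = r, r | u.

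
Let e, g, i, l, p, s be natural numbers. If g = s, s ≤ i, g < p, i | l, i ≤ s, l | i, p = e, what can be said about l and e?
l < e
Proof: i | l and l | i, hence i = l. Since s ≤ i and i ≤ s, s = i. Since g = s, g = i. g < p, so i < p. Since p = e, i < e. Since i = l, l < e.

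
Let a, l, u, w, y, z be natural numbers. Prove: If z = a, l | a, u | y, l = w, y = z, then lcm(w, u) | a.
From l = w and l | a, w | a. Because y = z and z = a, y = a. u | y, so u | a. Since w | a, lcm(w, u) | a.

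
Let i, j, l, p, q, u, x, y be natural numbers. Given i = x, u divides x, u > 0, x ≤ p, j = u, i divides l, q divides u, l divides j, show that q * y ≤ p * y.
q divides u and u > 0, thus q ≤ u. Because i = x and i divides l, x divides l. Because j = u and l divides j, l divides u. x divides l, so x divides u. From u divides x, x = u. x ≤ p, so u ≤ p. q ≤ u, so q ≤ p. By multiplying by a non-negative, q * y ≤ p * y.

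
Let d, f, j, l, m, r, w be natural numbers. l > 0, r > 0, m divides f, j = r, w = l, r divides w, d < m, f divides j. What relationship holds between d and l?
d < l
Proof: Since j = r and f divides j, f divides r. m divides f, so m divides r. r > 0, so m ≤ r. w = l and r divides w, hence r divides l. l > 0, so r ≤ l. Since m ≤ r, m ≤ l. Since d < m, d < l.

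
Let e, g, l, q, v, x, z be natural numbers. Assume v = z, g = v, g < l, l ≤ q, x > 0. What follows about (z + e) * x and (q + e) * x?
(z + e) * x < (q + e) * x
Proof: g = v and g < l, thus v < l. v = z, so z < l. l ≤ q, so z < q. Then z + e < q + e. Since x > 0, by multiplying by a positive, (z + e) * x < (q + e) * x.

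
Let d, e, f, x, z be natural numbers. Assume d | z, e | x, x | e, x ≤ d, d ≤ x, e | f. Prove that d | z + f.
Because e | x and x | e, e = x. From x ≤ d and d ≤ x, x = d. e = x, so e = d. Since e | f, d | f. Since d | z, d | z + f.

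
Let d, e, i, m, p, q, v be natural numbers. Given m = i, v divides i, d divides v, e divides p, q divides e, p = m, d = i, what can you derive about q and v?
q divides v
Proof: d = i and d divides v, therefore i divides v. Since v divides i, i = v. m = i, so m = v. p = m and e divides p, hence e divides m. m = v, so e divides v. Since q divides e, q divides v.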